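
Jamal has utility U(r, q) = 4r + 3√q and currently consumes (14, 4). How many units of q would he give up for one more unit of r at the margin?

MU_r = 4, MU_q = 3/(2√q).
MRS = 4 ÷ (3/(2√q)).
At (14, 4): MRS = 16/3.
That is, one extra unit of r is worth 16/3 units of q at the margin.

MRS = 16/3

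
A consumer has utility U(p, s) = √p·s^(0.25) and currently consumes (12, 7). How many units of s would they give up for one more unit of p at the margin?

MRS = 7/6

MU_p = 0.5·p^(-0.5)·s^(0.25) and MU_s = 0.25·√p·s^(-0.75).
MRS = MU_p/MU_s = (2)·s/p.
At (12, 7): MRS = 7/6.
The indifference curve has slope −7/6 at this bundle.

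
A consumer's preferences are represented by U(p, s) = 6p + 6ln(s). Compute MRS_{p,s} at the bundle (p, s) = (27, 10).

MU_p = 6, MU_s = 6/s.
MRS = 6 ÷ (6/s).
At (27, 10): MRS = 10.
So at (27, 10) the consumer would give up 10 units of s for one more unit of p.

MRS = 10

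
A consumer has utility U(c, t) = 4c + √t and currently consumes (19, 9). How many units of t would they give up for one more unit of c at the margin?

MU_c = 4, MU_t = 1/(2√t).
MRS = 4 ÷ (1/(2√t)).
At (19, 9): MRS = 24.
So at (19, 9) the consumer would give up 24 units of t for one more unit of c.

MRS = 24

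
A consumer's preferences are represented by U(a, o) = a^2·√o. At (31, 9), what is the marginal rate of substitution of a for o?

MRS = 36/31

MU_a = 2·a·√o and MU_o = 0.5·a^2·o^(-0.5).
MRS = MU_a/MU_o = (4)·o/a.
At (31, 9): MRS = 36/31.
That is, one extra unit of a is worth 36/31 units of o at the margin.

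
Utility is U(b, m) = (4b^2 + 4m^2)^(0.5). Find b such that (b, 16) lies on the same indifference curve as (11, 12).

b = 3

U depends on (b, m) only through S = 4b^2 + 4m^2, so equal utility means equal S. At (11, 12): S = 1060.
With m = 16: 4·16^2 = 1024, so 4b^2 = 1060 − 1024 = 36, i.e. b^2 = 9.
Hence b = √9 = 3.
Check: U(3, 16) = 32.5576.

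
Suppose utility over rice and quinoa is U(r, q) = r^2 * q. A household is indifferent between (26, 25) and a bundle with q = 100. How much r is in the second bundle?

U(26, 25) = 16900.
Set U(r, 100) = 16900 and solve.
With q = 100: r^2 = 16900/100 = 169; taking the square root, r = 13.
Check: U(13, 100) = 16900.

r = 13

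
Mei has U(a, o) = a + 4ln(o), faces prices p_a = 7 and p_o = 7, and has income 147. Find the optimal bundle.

a* = 17, o* = 4

MU_a = 1, MU_o = 4/o.
MRS = 1 ÷ (4/o).
Tangency: set MRS = p_a/p_o = 7/7 = 1.
MRS depends only on o: 0.25·o = 1 ⇒ o* = 1/0.25 = 4.
From the budget, 7·a = 147 − 7·4 = 119, so a* = 17.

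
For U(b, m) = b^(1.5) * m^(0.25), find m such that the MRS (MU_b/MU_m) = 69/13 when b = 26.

MU_b = 1.5·√b·m^(0.25) and MU_m = 0.25·b^(1.5)·m^(-0.75).
MRS = MU_b/MU_m = (6)·m/b.
Substitute b = 26: MRS = m/(13/3). Setting m/(13/3) = 69/13 gives m = (69/13)·(13/3) = 23.

m = 23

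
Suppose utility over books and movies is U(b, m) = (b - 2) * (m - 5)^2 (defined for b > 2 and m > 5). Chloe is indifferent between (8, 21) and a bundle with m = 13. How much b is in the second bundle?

b = 26

U(8, 21) = 1536.
Set U(b, 13) = 1536 and solve.
With m = 13: (13 − 5)^2 = 64, so (b − 2) = 1536/64 = 24.
So b = 2 + 24 = 26.
Check: U(26, 13) = 1536.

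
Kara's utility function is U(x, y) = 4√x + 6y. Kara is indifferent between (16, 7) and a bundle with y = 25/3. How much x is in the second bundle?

U(16, 7) = 58.
Set U(x, 25/3) = 58 and solve.
With y = 25/3: 4√x = 58 − 6·25/3 = 8, so √x = 2 and x = 4.
Check: U(4, 25/3) = 58.

x = 4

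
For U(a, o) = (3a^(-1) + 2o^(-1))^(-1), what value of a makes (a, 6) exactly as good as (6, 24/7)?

U depends on (a, o) only through S = 3a^(-1) + 2o^(-1), so equal utility means equal S. At (6, 24/7): S = 13/12.
With o = 6: 2·6^(-1) = 1/3, so 3a^(-1) = 13/12 − 1/3 = 0.75, i.e. a^(-1) = 0.25.
Hence a = 1/0.25 = 4.
Check: U(4, 6) = 0.9231.

a = 4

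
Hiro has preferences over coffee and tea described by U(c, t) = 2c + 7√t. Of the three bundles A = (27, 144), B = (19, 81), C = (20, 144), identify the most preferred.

Evaluate utility at each bundle:
U(A) = 138.000.
U(B) = 101.000.
U(C) = 124.000.
Highest utility is A, so A ≻ C ≻ B.

Bundle A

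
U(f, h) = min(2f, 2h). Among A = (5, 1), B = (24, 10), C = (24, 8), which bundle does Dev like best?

Bundle B

Evaluate utility at each bundle:
U(A) = 2.
U(B) = 20.
U(C) = 16.
Highest utility is B, so B ≻ C ≻ A.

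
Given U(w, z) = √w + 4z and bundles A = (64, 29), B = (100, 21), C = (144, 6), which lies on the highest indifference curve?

Bundle A

Evaluate utility at each bundle:
U(A) = 124.000.
U(B) = 94.000.
U(C) = 36.000.
Highest utility is A, so A ≻ B ≻ C.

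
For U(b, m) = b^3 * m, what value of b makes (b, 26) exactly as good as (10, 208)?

b = 20

U(10, 208) = 208000.
Set U(b, 26) = 208000 and solve.
With m = 26: b^3 = 208000/26 = 8000; taking the cube root, b = 20.
Check: U(20, 26) = 208000.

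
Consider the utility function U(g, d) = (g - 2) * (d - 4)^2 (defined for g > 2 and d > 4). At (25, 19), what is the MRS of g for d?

MRS = 15/46

MU_g = (d−4)^2, MU_d = 2·(g−2)·(d−4).
MRS = (1/2)·(d−4)/(g−2).
At (25, 19): MRS = 15/46.
So at (25, 19) the consumer would give up 15/46 units of d for one more unit of g.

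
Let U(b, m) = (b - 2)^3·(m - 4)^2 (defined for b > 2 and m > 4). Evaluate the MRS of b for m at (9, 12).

MU_b = 3·(b−2)^2·(m−4)^2, MU_m = 2·(b−2)^3·(m−4).
MRS = (3/2)·(m−4)/(b−2).
At (9, 12): MRS = 12/7.
So at (9, 12) the consumer would give up 12/7 units of m for one more unit of b.

MRS = 12/7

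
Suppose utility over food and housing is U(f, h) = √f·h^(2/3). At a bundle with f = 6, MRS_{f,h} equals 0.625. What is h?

h = 5

MU_f = 0.5·f^(-0.5)·h^(2/3) and MU_h = 2/3·√f·h^(-1/3).
MRS = MU_f/MU_h = (0.75)·h/f.
Substitute f = 6: MRS = h/8. Setting h/8 = 0.625 gives h = 0.625·8 = 5.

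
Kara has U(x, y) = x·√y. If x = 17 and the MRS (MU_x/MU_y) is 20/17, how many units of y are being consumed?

y = 10

MU_x = √y and MU_y = 0.5·x·y^(-0.5).
MRS = MU_x/MU_y = (2)·y/x.
Substitute x = 17: MRS = y/8.5. Setting y/8.5 = 20/17 gives y = (20/17)·8.5 = 10.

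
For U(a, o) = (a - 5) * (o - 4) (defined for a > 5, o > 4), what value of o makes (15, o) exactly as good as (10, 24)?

U(10, 24) = 100.
Set U(15, o) = 100 and solve.
With a = 15: (15 − 5) = 10, so (o − 4) = 100/10 = 10.
So o = 4 + 10 = 14.
Check: U(15, 14) = 100.

o = 14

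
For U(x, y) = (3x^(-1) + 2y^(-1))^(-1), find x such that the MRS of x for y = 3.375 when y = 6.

For CES with ρ = -1, MRS = (3/2)·(y/x)^2.
Setting (3/2)·(6/x)^2 = 3.375 gives (6/x)^2 = 2.25, so 6/x = 1.5 and x = 4.

x = 4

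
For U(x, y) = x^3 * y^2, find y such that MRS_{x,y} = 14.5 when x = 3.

MU_x = 3·x^2·y^2 and MU_y = 2·x^3·y.
MRS = MU_x/MU_y = (3/2)·y/x.
Substitute x = 3: MRS = y/2. Setting y/2 = 14.5 gives y = 14.5·2 = 29.

y = 29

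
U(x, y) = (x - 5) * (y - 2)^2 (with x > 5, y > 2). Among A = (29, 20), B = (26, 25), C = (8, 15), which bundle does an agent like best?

Bundle B

Evaluate utility at each bundle:
U(A) = 7776.
U(B) = 11109.
U(C) = 507.
Highest utility is B, so B ≻ A ≻ C.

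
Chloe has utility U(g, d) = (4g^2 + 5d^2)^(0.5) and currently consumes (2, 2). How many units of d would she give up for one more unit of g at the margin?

MRS = 0.8

For CES with ρ = 2, MRS = (4/5)·(d/g)^(-1).
At (2, 2): MRS = 0.8.
So at (2, 2) the consumer would give up 0.8 units of d for one more unit of g.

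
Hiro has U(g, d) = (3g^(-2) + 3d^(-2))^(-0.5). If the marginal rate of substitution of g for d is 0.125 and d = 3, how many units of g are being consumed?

g = 6

For CES with ρ = -2, MRS = (d/g)^3.
Setting (3/g)^3 = 0.125 gives 3/g = 0.5 and g = 6.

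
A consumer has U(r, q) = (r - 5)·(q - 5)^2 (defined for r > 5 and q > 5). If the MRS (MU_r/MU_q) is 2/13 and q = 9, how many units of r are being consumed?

MU_r = (q−5)^2, MU_q = 2·(r−5)·(q−5).
MRS = (1/2)·(q−5)/(r−5).
Substitute q = 9: MRS = 2/(r − 5). Setting this equal to 2/13 gives r − 5 = 2/(2/13) = 13, so r = 18.

r = 18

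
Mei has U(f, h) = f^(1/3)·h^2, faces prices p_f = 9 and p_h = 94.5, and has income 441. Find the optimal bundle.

f* = 7, h* = 4

MU_f = 1/3·f^(-2/3)·h^2 and MU_h = 2·f^(1/3)·h.
MRS = MU_f/MU_h = (1/6)·h/f.
Tangency: set MRS = p_f/p_h = 9/94.5 = 2/21.
So (1/6)·h/f = 2/21, i.e. h = (4/7)·f.
Substitute into the budget 9·f + 94.5·h = 441: 63·f = 441, so f* = 7.
Then h* = (4/7)·7 = 4.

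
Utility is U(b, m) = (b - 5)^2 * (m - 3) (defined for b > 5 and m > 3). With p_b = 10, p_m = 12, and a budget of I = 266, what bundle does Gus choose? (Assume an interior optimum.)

MU_b = 2·(b−5)·(m−3), MU_m = (b−5)^2.
MRS = (2/1)·(m−3)/(b−5).
Tangency: set MRS = p_b/p_m = 10/12 = 5/6.
So (2/1)·(m − 3)/(b − 5) = 5/6, i.e. (m − 3) = (5/12)·(b − 5).
Rewrite the budget in excess-of-subsistence terms: 10·(b − 5) + 12·(m − 3) = 266 − 10·5 − 12·3 = 180.
Substituting, 15·(b − 5) = 180, so b − 5 = 12 and b* = 17.
Then m − 3 = (5/12)·12 = 5, so m* = 8.

b* = 17, m* = 8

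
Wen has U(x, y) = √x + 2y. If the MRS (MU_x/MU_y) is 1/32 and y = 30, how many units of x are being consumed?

x = 64

MU_x = 1/(2√x), MU_y = 2.
MRS = 1/(2√x) ÷ 2.
MRS depends only on x: 0.25/√x = 1/32 ⇒ √x = 0.25/(1/32) = 8 ⇒ x = 64.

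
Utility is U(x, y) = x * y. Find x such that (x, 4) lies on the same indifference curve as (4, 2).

U(4, 2) = 8.
Set U(x, 4) = 8 and solve.
With y = 4: x = 8/4 = 2.
Check: U(2, 4) = 8.

x = 2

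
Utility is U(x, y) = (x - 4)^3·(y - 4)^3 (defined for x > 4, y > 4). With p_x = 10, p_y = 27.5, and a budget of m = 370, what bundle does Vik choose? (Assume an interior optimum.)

MU_x = 3·(x−4)^2·(y−4)^3, MU_y = 3·(x−4)^3·(y−4)^2.
MRS = (y−4)/(x−4).
Tangency: set MRS = p_x/p_y = 10/27.5 = 4/11.
So (y − 4)/(x − 4) = 4/11, i.e. (y − 4) = (4/11)·(x − 4).
Rewrite the budget in excess-of-subsistence terms: 10·(x − 4) + 27.5·(y − 4) = 370 − 10·4 − 27.5·4 = 220.
Substituting, 20·(x − 4) = 220, so x − 4 = 11 and x* = 15.
Then y − 4 = (4/11)·11 = 4, so y* = 8.

x* = 15, y* = 8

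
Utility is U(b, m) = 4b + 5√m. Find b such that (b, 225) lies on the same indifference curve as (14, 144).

U(14, 144) = 116.
Set U(b, 225) = 116 and solve.
With m = 225: √225 = 15, so 4b = 116 − 5·15 = 41 and b = 10.25.
Check: U(10.25, 225) = 116.

b = 10.25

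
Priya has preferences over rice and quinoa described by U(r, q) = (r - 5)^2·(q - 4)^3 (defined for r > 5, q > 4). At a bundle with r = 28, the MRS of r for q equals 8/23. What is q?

MU_r = 2·(r−5)·(q−4)^3, MU_q = 3·(r−5)^2·(q−4)^2.
MRS = (2/3)·(q−4)/(r−5).
Substitute r = 28: MRS = (q − 4)/34.5. Setting this equal to 8/23 gives q − 4 = (8/23)·34.5 = 12, so q = 16.

q = 16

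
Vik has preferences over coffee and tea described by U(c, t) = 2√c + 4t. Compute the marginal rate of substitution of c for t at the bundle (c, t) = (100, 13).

MRS = 1/40

MU_c = 2/(2√c), MU_t = 4.
MRS = 2/(2√c) ÷ 4.
At (100, 13): MRS = 1/40.
The indifference curve has slope −1/40 at this bundle.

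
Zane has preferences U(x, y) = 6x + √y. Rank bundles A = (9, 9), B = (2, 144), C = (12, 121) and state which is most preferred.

Bundle C

Evaluate utility at each bundle:
U(A) = 57.000.
U(B) = 24.000.
U(C) = 83.000.
Highest utility is C, so C ≻ A ≻ B.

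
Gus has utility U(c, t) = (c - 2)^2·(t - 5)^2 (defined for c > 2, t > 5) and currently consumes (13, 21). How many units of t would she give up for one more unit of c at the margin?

MU_c = 2·(c−2)·(t−5)^2, MU_t = 2·(c−2)^2·(t−5).
MRS = (t−5)/(c−2).
At (13, 21): MRS = 16/11.
That is, one extra unit of c is worth 16/11 units of t at the margin.

MRS = 16/11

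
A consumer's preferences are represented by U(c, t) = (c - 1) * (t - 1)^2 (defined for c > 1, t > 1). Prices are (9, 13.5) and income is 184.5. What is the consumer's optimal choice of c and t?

c* = 7, t* = 9

MU_c = (t−1)^2, MU_t = 2·(c−1)·(t−1).
MRS = (1/2)·(t−1)/(c−1).
Tangency: set MRS = p_c/p_t = 9/13.5 = 2/3.
So (1/2)·(t − 1)/(c − 1) = 2/3, i.e. (t − 1) = (4/3)·(c − 1).
Rewrite the budget in excess-of-subsistence terms: 9·(c − 1) + 13.5·(t − 1) = 184.5 − 9·1 − 13.5·1 = 162.
Substituting, 27·(c − 1) = 162, so c − 1 = 6 and c* = 7.
Then t − 1 = (4/3)·6 = 8, so t* = 9.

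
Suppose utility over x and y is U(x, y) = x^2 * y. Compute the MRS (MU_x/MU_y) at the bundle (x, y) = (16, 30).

MRS = 3.75

MU_x = 2·x·y and MU_y = x^2.
MRS = MU_x/MU_y = (2/1)·y/x.
At (16, 30): MRS = 3.75.
The indifference curve has slope −3.75 at this bundle.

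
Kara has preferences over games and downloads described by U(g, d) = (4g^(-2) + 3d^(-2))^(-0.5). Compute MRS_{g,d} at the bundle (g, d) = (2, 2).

MRS = 4/3

For CES with ρ = -2, MRS = (4/3)·(d/g)^3.
At (2, 2): MRS = 4/3.
So at (2, 2) the consumer would give up 4/3 units of d for one more unit of g.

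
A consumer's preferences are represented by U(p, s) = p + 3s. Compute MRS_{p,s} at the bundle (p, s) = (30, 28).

MU_p = 1, MU_s = 3, so MRS = 1/3 at every bundle.
At (30, 28): MRS = 1/3.
So at (30, 28) the consumer would give up 1/3 units of s for one more unit of p.

MRS = 1/3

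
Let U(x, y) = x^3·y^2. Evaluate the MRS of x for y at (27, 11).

MRS = 11/18

MU_x = 3·x^2·y^2 and MU_y = 2·x^3·y.
MRS = MU_x/MU_y = (3/2)·y/x.
At (27, 11): MRS = 11/18.
So at (27, 11) the consumer would give up 11/18 units of y for one more unit of x.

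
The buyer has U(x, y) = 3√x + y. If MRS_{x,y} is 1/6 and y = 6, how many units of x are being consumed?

x = 81

MU_x = 3/(2√x), MU_y = 1.
MRS = 3/(2√x) ÷ 1.
MRS depends only on x: 1.5/√x = 1/6 ⇒ √x = 1.5/(1/6) = 9 ⇒ x = 81.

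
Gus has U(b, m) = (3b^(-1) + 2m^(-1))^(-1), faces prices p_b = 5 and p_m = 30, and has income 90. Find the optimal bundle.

b* = 6, m* = 2

For CES with ρ = -1, MRS = (3/2)·(m/b)^2.
Tangency: set MRS = p_b/p_m = 5/30 = 1/6.
So (m/b)^2 = 1/9; taking the square root, m/b = 1/3, i.e. m = (1/3)·b.
Substitute into the budget 5·b + 30·m = 90: 15·b = 90, so b* = 6 and m* = (1/3)·6 = 2.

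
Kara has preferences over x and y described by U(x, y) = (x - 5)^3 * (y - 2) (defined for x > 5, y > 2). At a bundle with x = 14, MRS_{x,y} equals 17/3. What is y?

y = 19

MU_x = 3·(x−5)^2·(y−2), MU_y = (x−5)^3.
MRS = (3/1)·(y−2)/(x−5).
Substitute x = 14: MRS = (y − 2)/3. Setting this equal to 17/3 gives y − 2 = (17/3)·3 = 17, so y = 19.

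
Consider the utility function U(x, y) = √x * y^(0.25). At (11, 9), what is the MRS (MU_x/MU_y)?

MU_x = 0.5·x^(-0.5)·y^(0.25) and MU_y = 0.25·√x·y^(-0.75).
MRS = MU_x/MU_y = (2)·y/x.
At (11, 9): MRS = 18/11.
So at (11, 9) the consumer would give up 18/11 units of y for one more unit of x.

MRS = 18/11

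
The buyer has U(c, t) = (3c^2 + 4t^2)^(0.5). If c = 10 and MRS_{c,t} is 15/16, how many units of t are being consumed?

t = 8

For CES with ρ = 2, MRS = (3/4)·(t/c)^(-1).
Setting (3/4)·(t/10)^(-1) = 15/16 gives (t/10)^(-1) = 1.25, so t/10 = 0.8 and t = 8.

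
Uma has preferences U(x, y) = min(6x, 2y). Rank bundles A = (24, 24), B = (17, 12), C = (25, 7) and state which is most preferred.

Bundle A

Evaluate utility at each bundle:
U(A) = 48.
U(B) = 24.
U(C) = 14.
Highest utility is A, so A ≻ B ≻ C.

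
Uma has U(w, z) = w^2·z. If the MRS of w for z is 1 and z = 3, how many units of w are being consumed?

w = 6

MU_w = 2·w·z and MU_z = w^2.
MRS = MU_w/MU_z = (2/1)·z/w.
Substitute z = 3: MRS = 6/w. Setting 6/w = 1 gives w = 6/1 = 6.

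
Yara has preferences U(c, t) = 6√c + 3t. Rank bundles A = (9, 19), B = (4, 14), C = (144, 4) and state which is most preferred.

Evaluate utility at each bundle:
U(A) = 75.000.
U(B) = 54.000.
U(C) = 84.000.
Highest utility is C, so C ≻ A ≻ B.

Bundle C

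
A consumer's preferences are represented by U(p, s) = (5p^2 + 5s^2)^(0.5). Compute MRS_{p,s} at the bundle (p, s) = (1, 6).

For CES with ρ = 2, MRS = (s/p)^(-1).
At (1, 6): MRS = 1/6.
So at (1, 6) the consumer would give up 1/6 units of s for one more unit of p.

MRS = 1/6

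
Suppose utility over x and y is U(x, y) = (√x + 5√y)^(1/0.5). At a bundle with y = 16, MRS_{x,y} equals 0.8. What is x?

For CES with ρ = 0.5, MRS = (1/5)·√(y/x).
Setting (1/5)·√(16/x) = 0.8 gives √(16/x) = 4, so 16/x = 16 and x = 1.

x = 1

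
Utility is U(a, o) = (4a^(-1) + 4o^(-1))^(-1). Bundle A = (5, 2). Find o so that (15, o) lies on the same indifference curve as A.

U depends on (a, o) only through S = 4a^(-1) + 4o^(-1), so equal utility means equal S. At (5, 2): S = 2.8.
With a = 15: 4·15^(-1) = 4/15, so 4o^(-1) = 2.8 − 4/15 = 38/15, i.e. o^(-1) = 19/30.
Hence o = 1/(19/30) = 30/19.
Check: U(15, 30/19) = 0.3571.

o = 30/19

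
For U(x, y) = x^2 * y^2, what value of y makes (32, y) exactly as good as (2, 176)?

y = 11

U(2, 176) = 123904.
Set U(32, y) = 123904 and solve.
With x = 32: 32^2 = 1024, so y^2 = 123904/1024 = 121; taking the square root, y = 11.
Check: U(32, 11) = 123904.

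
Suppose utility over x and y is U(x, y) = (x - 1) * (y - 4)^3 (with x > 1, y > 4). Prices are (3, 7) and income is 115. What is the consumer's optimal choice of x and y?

x* = 8, y* = 13

MU_x = (y−4)^3, MU_y = 3·(x−1)·(y−4)^2.
MRS = (1/3)·(y−4)/(x−1).
Tangency: set MRS = p_x/p_y = 3/7.
So (1/3)·(y − 4)/(x − 1) = 3/7, i.e. (y − 4) = (9/7)·(x − 1).
Rewrite the budget in excess-of-subsistence terms: 3·(x − 1) + 7·(y − 4) = 115 − 3·1 − 7·4 = 84.
Substituting, 12·(x − 1) = 84, so x − 1 = 7 and x* = 8.
Then y − 4 = (9/7)·7 = 9, so y* = 13.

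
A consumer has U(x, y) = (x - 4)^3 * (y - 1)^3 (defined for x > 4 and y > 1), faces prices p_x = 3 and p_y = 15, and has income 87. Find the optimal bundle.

MU_x = 3·(x−4)^2·(y−1)^3, MU_y = 3·(x−4)^3·(y−1)^2.
MRS = (y−1)/(x−4).
Tangency: set MRS = p_x/p_y = 3/15 = 0.2.
So (y − 1)/(x − 4) = 0.2, i.e. (y − 1) = 0.2·(x − 4).
Rewrite the budget in excess-of-subsistence terms: 3·(x − 4) + 15·(y − 1) = 87 − 3·4 − 15·1 = 60.
Substituting, 6·(x − 4) = 60, so x − 4 = 10 and x* = 14.
Then y − 1 = 0.2·10 = 2, so y* = 3.

x* = 14, y* = 3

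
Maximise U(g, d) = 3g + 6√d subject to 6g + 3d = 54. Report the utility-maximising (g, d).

g* = 7, d* = 4

MU_g = 3, MU_d = 6/(2√d).
MRS = 3 ÷ (6/(2√d)).
Tangency: set MRS = p_g/p_d = 6/3 = 2.
MRS depends only on d: √d = 2 ⇒ √d = 2 ⇒ d* = 4.
From the budget, 6·g = 54 − 3·4 = 42, so g* = 7.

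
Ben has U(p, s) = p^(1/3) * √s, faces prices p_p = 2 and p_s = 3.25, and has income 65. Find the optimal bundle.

p* = 13, s* = 12

MU_p = 1/3·p^(-2/3)·√s and MU_s = 0.5·p^(1/3)·s^(-0.5).
MRS = MU_p/MU_s = (2/3)·s/p.
Tangency: set MRS = p_p/p_s = 2/3.25 = 8/13.
So (2/3)·s/p = 8/13, i.e. s = (12/13)·p.
Substitute into the budget 2·p + 3.25·s = 65: 5·p = 65, so p* = 13.
Then s* = (12/13)·13 = 12.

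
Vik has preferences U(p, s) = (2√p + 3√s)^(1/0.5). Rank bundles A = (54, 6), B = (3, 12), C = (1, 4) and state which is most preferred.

Evaluate utility at each bundle:
U(A) = 486.000.
U(B) = 192.000.
U(C) = 64.000.
Highest utility is A, so A ≻ B ≻ C.

Bundle A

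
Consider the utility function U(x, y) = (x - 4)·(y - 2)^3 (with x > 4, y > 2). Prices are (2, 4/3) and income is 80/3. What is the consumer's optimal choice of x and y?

MU_x = (y−2)^3, MU_y = 3·(x−4)·(y−2)^2.
MRS = (1/3)·(y−2)/(x−4).
Tangency: set MRS = p_x/p_y = 2/(4/3) = 1.5.
So (1/3)·(y − 2)/(x − 4) = 1.5, i.e. (y − 2) = 4.5·(x − 4).
Rewrite the budget in excess-of-subsistence terms: 2·(x − 4) + (4/3)·(y − 2) = 80/3 − 2·4 − (4/3)·2 = 16.
Substituting, 8·(x − 4) = 16, so x − 4 = 2 and x* = 6.
Then y − 2 = 4.5·2 = 9, so y* = 11.

x* = 6, y* = 11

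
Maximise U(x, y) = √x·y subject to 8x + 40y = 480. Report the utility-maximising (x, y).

MU_x = 0.5·x^(-0.5)·y and MU_y = √x.
MRS = MU_x/MU_y = (0.5)·y/x.
Tangency: set MRS = p_x/p_y = 8/40 = 0.2.
So (0.5)·y/x = 0.2, i.e. y = 0.4·x.
Substitute into the budget 8·x + 40·y = 480: 24·x = 480, so x* = 20.
Then y* = 0.4·20 = 8.

x* = 20, y* = 8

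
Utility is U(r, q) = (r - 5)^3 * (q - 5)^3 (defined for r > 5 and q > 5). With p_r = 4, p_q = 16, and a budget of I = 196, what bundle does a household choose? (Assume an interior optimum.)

MU_r = 3·(r−5)^2·(q−5)^3, MU_q = 3·(r−5)^3·(q−5)^2.
MRS = (q−5)/(r−5).
Tangency: set MRS = p_r/p_q = 4/16 = 0.25.
So (q − 5)/(r − 5) = 0.25, i.e. (q − 5) = 0.25·(r − 5).
Rewrite the budget in excess-of-subsistence terms: 4·(r − 5) + 16·(q − 5) = 196 − 4·5 − 16·5 = 96.
Substituting, 8·(r − 5) = 96, so r − 5 = 12 and r* = 17.
Then q − 5 = 0.25·12 = 3, so q* = 8.

r* = 17, q* = 8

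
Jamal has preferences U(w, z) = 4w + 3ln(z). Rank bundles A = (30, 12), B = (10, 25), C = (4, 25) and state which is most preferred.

Evaluate utility at each bundle:
U(A) = 127.455.
U(B) = 49.657.
U(C) = 25.657.
Highest utility is A, so A ≻ B ≻ C.

Bundle A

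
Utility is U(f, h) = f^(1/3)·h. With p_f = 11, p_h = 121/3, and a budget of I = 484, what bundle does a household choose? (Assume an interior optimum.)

f* = 11, h* = 9

MU_f = 1/3·f^(-2/3)·h and MU_h = f^(1/3).
MRS = MU_f/MU_h = (1/3)·h/f.
Tangency: set MRS = p_f/p_h = 11/(121/3) = 3/11.
So (1/3)·h/f = 3/11, i.e. h = (9/11)·f.
Substitute into the budget 11·f + (121/3)·h = 484: 44·f = 484, so f* = 11.
Then h* = (9/11)·11 = 9.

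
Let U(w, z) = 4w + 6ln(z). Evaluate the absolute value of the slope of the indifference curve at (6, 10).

MRS = 20/3

MU_w = 4, MU_z = 6/z.
MRS = 4 ÷ (6/z).
At (6, 10): MRS = 20/3.
So at (6, 10) the consumer would give up 20/3 units of z for one more unit of w.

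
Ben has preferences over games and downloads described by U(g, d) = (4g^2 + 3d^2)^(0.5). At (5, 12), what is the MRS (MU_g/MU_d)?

MRS = 5/9

For CES with ρ = 2, MRS = (4/3)·(d/g)^(-1).
At (5, 12): MRS = 5/9.
The indifference curve has slope −5/9 at this bundle.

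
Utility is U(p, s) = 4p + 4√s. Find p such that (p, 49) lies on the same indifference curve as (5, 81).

p = 7

U(5, 81) = 56.
Set U(p, 49) = 56 and solve.
With s = 49: √49 = 7, so 4p = 56 − 4·7 = 28 and p = 7.
Check: U(7, 49) = 56.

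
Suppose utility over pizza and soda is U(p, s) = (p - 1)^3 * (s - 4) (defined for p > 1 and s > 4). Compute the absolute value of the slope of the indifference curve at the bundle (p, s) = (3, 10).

MU_p = 3·(p−1)^2·(s−4), MU_s = (p−1)^3.
MRS = (3/1)·(s−4)/(p−1).
At (3, 10): MRS = 9.
So at (3, 10) the consumer would give up 9 units of s for one more unit of p.

MRS = 9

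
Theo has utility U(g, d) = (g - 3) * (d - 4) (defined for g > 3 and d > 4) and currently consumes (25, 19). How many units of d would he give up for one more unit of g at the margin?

MRS = 15/22

MU_g = (d−4), MU_d = (g−3).
MRS = (d−4)/(g−3).
At (25, 19): MRS = 15/22.
That is, one extra unit of g is worth 15/22 units of d at the margin.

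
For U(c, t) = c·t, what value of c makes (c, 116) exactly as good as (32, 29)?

U(32, 29) = 928.
Set U(c, 116) = 928 and solve.
With t = 116: c = 928/116 = 8.
Check: U(8, 116) = 928.

c = 8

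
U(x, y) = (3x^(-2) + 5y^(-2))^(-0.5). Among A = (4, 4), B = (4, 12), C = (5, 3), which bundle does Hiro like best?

Evaluate utility at each bundle:
U(A) = 1.414.
U(B) = 2.121.
U(C) = 1.217.
Highest utility is B, so B ≻ A ≻ C.

Bundle B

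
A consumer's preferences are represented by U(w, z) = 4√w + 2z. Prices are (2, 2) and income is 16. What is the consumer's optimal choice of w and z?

MU_w = 4/(2√w), MU_z = 2.
MRS = 4/(2√w) ÷ 2.
Tangency: set MRS = p_w/p_z = 2/2 = 1.
MRS depends only on w: 1/√w = 1 ⇒ √w = 1/1 = 1 ⇒ w* = 1.
From the budget, 2·z = 16 − 2·1 = 14, so z* = 7.

w* = 1, z* = 7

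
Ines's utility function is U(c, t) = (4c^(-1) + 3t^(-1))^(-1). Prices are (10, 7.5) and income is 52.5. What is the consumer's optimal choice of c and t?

For CES with ρ = -1, MRS = (4/3)·(t/c)^2.
Tangency: set MRS = p_c/p_t = 10/7.5 = 4/3.
So (t/c)^2 = 1; taking the square root, t/c = 1, i.e. t = c.
Substitute into the budget 10·c + 7.5·t = 52.5: 17.5·c = 52.5, so c* = 3 and t* = 3.

c* = 3, t* = 3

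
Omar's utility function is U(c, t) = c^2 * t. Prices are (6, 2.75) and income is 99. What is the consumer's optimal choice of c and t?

c* = 11, t* = 12

MU_c = 2·c·t and MU_t = c^2.
MRS = MU_c/MU_t = (2/1)·t/c.
Tangency: set MRS = p_c/p_t = 6/2.75 = 24/11.
So (2/1)·t/c = 24/11, i.e. t = (12/11)·c.
Substitute into the budget 6·c + 2.75·t = 99: 9·c = 99, so c* = 11.
Then t* = (12/11)·11 = 12.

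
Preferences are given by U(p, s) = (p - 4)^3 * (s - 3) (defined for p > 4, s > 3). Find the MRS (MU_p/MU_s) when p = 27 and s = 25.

MU_p = 3·(p−4)^2·(s−3), MU_s = (p−4)^3.
MRS = (3/1)·(s−3)/(p−4).
At (27, 25): MRS = 66/23.
The indifference curve has slope −66/23 at this bundle.

MRS = 66/23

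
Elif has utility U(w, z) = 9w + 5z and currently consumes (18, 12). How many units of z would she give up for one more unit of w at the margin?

MRS = 1.8

MU_w = 9, MU_z = 5, so MRS = 9/5 = 1.8 at every bundle.
At (18, 12): MRS = 1.8.
So at (18, 12) the consumer would give up 1.8 units of z for one more unit of w.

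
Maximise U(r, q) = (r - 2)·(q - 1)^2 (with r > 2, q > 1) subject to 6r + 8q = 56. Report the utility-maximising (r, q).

r* = 4, q* = 4

MU_r = (q−1)^2, MU_q = 2·(r−2)·(q−1).
MRS = (1/2)·(q−1)/(r−2).
Tangency: set MRS = p_r/p_q = 6/8 = 0.75.
So (1/2)·(q − 1)/(r − 2) = 0.75, i.e. (q − 1) = 1.5·(r − 2).
Rewrite the budget in excess-of-subsistence terms: 6·(r − 2) + 8·(q − 1) = 56 − 6·2 − 8·1 = 36.
Substituting, 18·(r − 2) = 36, so r − 2 = 2 and r* = 4.
Then q − 1 = 1.5·2 = 3, so q* = 4.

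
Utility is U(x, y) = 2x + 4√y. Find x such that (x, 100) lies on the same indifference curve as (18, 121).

x = 20

U(18, 121) = 80.
Set U(x, 100) = 80 and solve.
With y = 100: √100 = 10, so 2x = 80 − 4·10 = 40 and x = 20.
Check: U(20, 100) = 80.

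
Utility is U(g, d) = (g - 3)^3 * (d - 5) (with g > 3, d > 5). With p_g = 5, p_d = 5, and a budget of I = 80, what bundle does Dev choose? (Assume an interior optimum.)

g* = 9, d* = 7

MU_g = 3·(g−3)^2·(d−5), MU_d = (g−3)^3.
MRS = (3/1)·(d−5)/(g−3).
Tangency: set MRS = p_g/p_d = 5/5 = 1.
So (3/1)·(d − 5)/(g − 3) = 1, i.e. (d − 5) = (1/3)·(g − 3).
Rewrite the budget in excess-of-subsistence terms: 5·(g − 3) + 5·(d − 5) = 80 − 5·3 − 5·5 = 40.
Substituting, (20/3)·(g − 3) = 40, so g − 3 = 6 and g* = 9.
Then d − 5 = (1/3)·6 = 2, so d* = 7.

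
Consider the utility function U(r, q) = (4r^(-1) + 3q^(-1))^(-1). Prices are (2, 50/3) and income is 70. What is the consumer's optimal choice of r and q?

r* = 10, q* = 3

For CES with ρ = -1, MRS = (4/3)·(q/r)^2.
Tangency: set MRS = p_r/p_q = 2/(50/3) = 3/25.
So (q/r)^2 = 9/100; taking the square root, q/r = 0.3, i.e. q = 0.3·r.
Substitute into the budget 2·r + (50/3)·q = 70: 7·r = 70, so r* = 10 and q* = 0.3·10 = 3.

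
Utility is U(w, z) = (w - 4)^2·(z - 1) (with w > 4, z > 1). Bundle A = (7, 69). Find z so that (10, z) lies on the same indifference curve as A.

z = 18

U(7, 69) = 612.
Set U(10, z) = 612 and solve.
With w = 10: (10 − 4)^2 = 36, so (z − 1) = 612/36 = 17.
So z = 1 + 17 = 18.
Check: U(10, 18) = 612.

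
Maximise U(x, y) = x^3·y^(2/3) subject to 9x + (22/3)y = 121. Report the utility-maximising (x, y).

x* = 11, y* = 3

MU_x = 3·x^2·y^(2/3) and MU_y = 2/3·x^3·y^(-1/3).
MRS = MU_x/MU_y = (4.5)·y/x.
Tangency: set MRS = p_x/p_y = 9/(22/3) = 27/22.
So (4.5)·y/x = 27/22, i.e. y = (3/11)·x.
Substitute into the budget 9·x + (22/3)·y = 121: 11·x = 121, so x* = 11.
Then y* = (3/11)·11 = 3.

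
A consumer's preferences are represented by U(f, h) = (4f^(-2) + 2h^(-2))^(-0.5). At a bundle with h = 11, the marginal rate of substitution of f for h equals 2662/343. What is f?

For CES with ρ = -2, MRS = (4/2)·(h/f)^3.
Setting (4/2)·(11/f)^3 = 2662/343 gives (11/f)^3 = 1331/343, so 11/f = 11/7 and f = 7.

f = 7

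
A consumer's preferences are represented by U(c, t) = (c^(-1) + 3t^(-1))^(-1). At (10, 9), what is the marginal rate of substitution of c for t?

MRS = 27/100

For CES with ρ = -1, MRS = (1/3)·(t/c)^2.
At (10, 9): MRS = 27/100.
The indifference curve has slope −27/100 at this bundle.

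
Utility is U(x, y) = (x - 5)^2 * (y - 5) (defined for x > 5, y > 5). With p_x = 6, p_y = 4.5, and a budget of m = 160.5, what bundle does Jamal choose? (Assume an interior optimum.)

MU_x = 2·(x−5)·(y−5), MU_y = (x−5)^2.
MRS = (2/1)·(y−5)/(x−5).
Tangency: set MRS = p_x/p_y = 6/4.5 = 4/3.
So (2/1)·(y − 5)/(x − 5) = 4/3, i.e. (y − 5) = (2/3)·(x − 5).
Rewrite the budget in excess-of-subsistence terms: 6·(x − 5) + 4.5·(y − 5) = 160.5 − 6·5 − 4.5·5 = 108.
Substituting, 9·(x − 5) = 108, so x − 5 = 12 and x* = 17.
Then y − 5 = (2/3)·12 = 8, so y* = 13.

x* = 17, y* = 13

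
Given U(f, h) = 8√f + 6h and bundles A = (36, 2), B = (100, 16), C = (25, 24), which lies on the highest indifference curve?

Evaluate utility at each bundle:
U(A) = 60.000.
U(B) = 176.000.
U(C) = 184.000.
Highest utility is C, so C ≻ B ≻ A.

Bundle C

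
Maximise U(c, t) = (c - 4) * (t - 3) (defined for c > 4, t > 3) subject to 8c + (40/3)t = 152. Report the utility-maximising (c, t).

MU_c = (t−3), MU_t = (c−4).
MRS = (t−3)/(c−4).
Tangency: set MRS = p_c/p_t = 8/(40/3) = 0.6.
So (t − 3)/(c − 4) = 0.6, i.e. (t − 3) = 0.6·(c − 4).
Rewrite the budget in excess-of-subsistence terms: 8·(c − 4) + (40/3)·(t − 3) = 152 − 8·4 − (40/3)·3 = 80.
Substituting, 16·(c − 4) = 80, so c − 4 = 5 and c* = 9.
Then t − 3 = 0.6·5 = 3, so t* = 6.

c* = 9, t* = 6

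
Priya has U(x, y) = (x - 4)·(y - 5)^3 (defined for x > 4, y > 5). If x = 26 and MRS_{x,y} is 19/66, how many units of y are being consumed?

y = 24

MU_x = (y−5)^3, MU_y = 3·(x−4)·(y−5)^2.
MRS = (1/3)·(y−5)/(x−4).
Substitute x = 26: MRS = (y − 5)/66. Setting this equal to 19/66 gives y − 5 = (19/66)·66 = 19, so y = 24.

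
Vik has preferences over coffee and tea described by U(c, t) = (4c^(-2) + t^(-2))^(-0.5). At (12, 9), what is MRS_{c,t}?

MRS = 27/16

For CES with ρ = -2, MRS = (4/1)·(t/c)^3.
At (12, 9): MRS = 27/16.
That is, one extra unit of c is worth 27/16 units of t at the margin.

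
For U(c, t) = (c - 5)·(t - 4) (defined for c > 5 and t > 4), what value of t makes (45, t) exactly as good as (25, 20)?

t = 12

U(25, 20) = 320.
Set U(45, t) = 320 and solve.
With c = 45: (45 − 5) = 40, so (t − 4) = 320/40 = 8.
So t = 4 + 8 = 12.
Check: U(45, 12) = 320.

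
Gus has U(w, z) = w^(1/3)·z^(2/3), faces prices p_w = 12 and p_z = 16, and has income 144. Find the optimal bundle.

MU_w = 1/3·w^(-2/3)·z^(2/3) and MU_z = 2/3·w^(1/3)·z^(-1/3).
MRS = MU_w/MU_z = (0.5)·z/w.
Tangency: set MRS = p_w/p_z = 12/16 = 0.75.
So (0.5)·z/w = 0.75, i.e. z = 1.5·w.
Substitute into the budget 12·w + 16·z = 144: 36·w = 144, so w* = 4.
Then z* = 1.5·4 = 6.

w* = 4, z* = 6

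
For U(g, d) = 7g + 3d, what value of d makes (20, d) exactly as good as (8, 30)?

U(8, 30) = 146.
Set U(20, d) = 146 and solve.
7·20 + 3d = 146 ⇒ 3d = 6 ⇒ d = 2.
Check: U(20, 2) = 146.

d = 2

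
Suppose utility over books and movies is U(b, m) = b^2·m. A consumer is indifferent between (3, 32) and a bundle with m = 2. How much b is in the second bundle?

U(3, 32) = 288.
Set U(b, 2) = 288 and solve.
With m = 2: b^2 = 288/2 = 144; taking the square root, b = 12.
Check: U(12, 2) = 288.

b = 12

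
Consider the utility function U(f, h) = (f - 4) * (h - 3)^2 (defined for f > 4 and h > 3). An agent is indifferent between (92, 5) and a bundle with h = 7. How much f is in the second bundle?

f = 26

U(92, 5) = 352.
Set U(f, 7) = 352 and solve.
With h = 7: (7 − 3)^2 = 16, so (f − 4) = 352/16 = 22.
So f = 4 + 22 = 26.
Check: U(26, 7) = 352.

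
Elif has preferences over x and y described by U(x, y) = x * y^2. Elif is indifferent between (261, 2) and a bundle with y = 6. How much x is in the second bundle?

x = 29

U(261, 2) = 1044.
Set U(x, 6) = 1044 and solve.
With y = 6: 6^2 = 36, so x = 1044/36 = 29.
Check: U(29, 6) = 1044.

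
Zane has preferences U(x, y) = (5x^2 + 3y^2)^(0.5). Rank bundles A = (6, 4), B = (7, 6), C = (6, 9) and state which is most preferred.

Evaluate utility at each bundle:
U(A) = 15.100.
U(B) = 18.788.
U(C) = 20.567.
Highest utility is C, so C ≻ B ≻ A.

Bundle C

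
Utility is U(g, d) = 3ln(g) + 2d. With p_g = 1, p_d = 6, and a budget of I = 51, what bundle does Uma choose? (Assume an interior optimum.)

MU_g = 3/g, MU_d = 2.
MRS = 3/g ÷ 2.
Tangency: set MRS = p_g/p_d = 1/6.
MRS depends only on g: 1.5/g = 1/6 ⇒ g* = 1.5/(1/6) = 9.
From the budget, 6·d = 51 − 1·9 = 42, so d* = 7.

g* = 9, d* = 7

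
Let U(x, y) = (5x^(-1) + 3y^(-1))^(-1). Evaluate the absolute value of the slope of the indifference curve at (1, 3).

For CES with ρ = -1, MRS = (5/3)·(y/x)^2.
At (1, 3): MRS = 15.
So at (1, 3) the consumer would give up 15 units of y for one more unit of x.

MRS = 15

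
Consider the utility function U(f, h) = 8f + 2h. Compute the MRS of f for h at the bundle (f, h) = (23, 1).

MU_f = 8, MU_h = 2, so MRS = 8/2 = 4 at every bundle.
At (23, 1): MRS = 4.
The indifference curve has slope −4 at this bundle.

MRS = 4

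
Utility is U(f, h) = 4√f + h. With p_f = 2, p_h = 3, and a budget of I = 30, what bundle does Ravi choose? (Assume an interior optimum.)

f* = 9, h* = 4

MU_f = 4/(2√f), MU_h = 1.
MRS = 4/(2√f) ÷ 1.
Tangency: set MRS = p_f/p_h = 2/3.
MRS depends only on f: 2/√f = 2/3 ⇒ √f = 2/(2/3) = 3 ⇒ f* = 9.
From the budget, 3·h = 30 − 2·9 = 12, so h* = 4.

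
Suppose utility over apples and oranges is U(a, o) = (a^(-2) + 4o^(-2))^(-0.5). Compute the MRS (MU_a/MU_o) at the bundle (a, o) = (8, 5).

For CES with ρ = -2, MRS = (1/4)·(o/a)^3.
At (8, 5): MRS = 125/2048.
The indifference curve has slope −125/2048 at this bundle.

MRS = 125/2048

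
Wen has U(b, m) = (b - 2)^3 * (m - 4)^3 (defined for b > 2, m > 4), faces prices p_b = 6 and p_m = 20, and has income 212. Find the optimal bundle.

b* = 12, m* = 7

MU_b = 3·(b−2)^2·(m−4)^3, MU_m = 3·(b−2)^3·(m−4)^2.
MRS = (m−4)/(b−2).
Tangency: set MRS = p_b/p_m = 6/20 = 0.3.
So (m − 4)/(b − 2) = 0.3, i.e. (m − 4) = 0.3·(b − 2).
Rewrite the budget in excess-of-subsistence terms: 6·(b − 2) + 20·(m − 4) = 212 − 6·2 − 20·4 = 120.
Substituting, 12·(b − 2) = 120, so b − 2 = 10 and b* = 12.
Then m − 4 = 0.3·10 = 3, so m* = 7.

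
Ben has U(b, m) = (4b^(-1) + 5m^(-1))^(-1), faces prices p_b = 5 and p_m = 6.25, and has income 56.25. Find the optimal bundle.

b* = 5, m* = 5

For CES with ρ = -1, MRS = (4/5)·(m/b)^2.
Tangency: set MRS = p_b/p_m = 5/6.25 = 0.8.
So (m/b)^2 = 1; taking the square root, m/b = 1, i.e. m = b.
Substitute into the budget 5·b + 6.25·m = 56.25: 11.25·b = 56.25, so b* = 5 and m* = 5.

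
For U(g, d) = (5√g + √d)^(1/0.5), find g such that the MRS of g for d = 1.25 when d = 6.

For CES with ρ = 0.5, MRS = (5/1)·√(d/g).
Setting (5/1)·√(6/g) = 1.25 gives √(6/g) = 0.25, so 6/g = 1/16 and g = 96.

g = 96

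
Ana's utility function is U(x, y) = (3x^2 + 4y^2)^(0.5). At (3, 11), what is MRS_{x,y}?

MRS = 9/44

For CES with ρ = 2, MRS = (3/4)·(y/x)^(-1).
At (3, 11): MRS = 9/44.
So at (3, 11) the consumer would give up 9/44 units of y for one more unit of x.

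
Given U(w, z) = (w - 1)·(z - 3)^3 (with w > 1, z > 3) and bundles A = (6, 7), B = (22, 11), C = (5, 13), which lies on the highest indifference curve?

Bundle B

Evaluate utility at each bundle:
U(A) = 320.
U(B) = 10752.
U(C) = 4000.
Highest utility is B, so B ≻ C ≻ A.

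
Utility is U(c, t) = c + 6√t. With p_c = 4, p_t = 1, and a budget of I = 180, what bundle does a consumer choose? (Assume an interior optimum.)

MU_c = 1, MU_t = 6/(2√t).
MRS = 1 ÷ (6/(2√t)).
Tangency: set MRS = p_c/p_t = 4/1 = 4.
MRS depends only on t: (1/3)·√t = 4 ⇒ √t = 4/(1/3) = 12 ⇒ t* = 144.
From the budget, 4·c = 180 − 1·144 = 36, so c* = 9.

c* = 9, t* = 144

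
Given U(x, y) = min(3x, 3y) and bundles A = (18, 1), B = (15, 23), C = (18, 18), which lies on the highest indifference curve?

Evaluate utility at each bundle:
U(A) = 3.
U(B) = 45.
U(C) = 54.
Highest utility is C, so C ≻ B ≻ A.

Bundle C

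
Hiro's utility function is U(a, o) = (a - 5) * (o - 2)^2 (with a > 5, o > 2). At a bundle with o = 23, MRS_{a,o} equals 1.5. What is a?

a = 12

MU_a = (o−2)^2, MU_o = 2·(a−5)·(o−2).
MRS = (1/2)·(o−2)/(a−5).
Substitute o = 23: MRS = 10.5/(a − 5). Setting this equal to 1.5 gives a − 5 = 10.5/1.5 = 7, so a = 12.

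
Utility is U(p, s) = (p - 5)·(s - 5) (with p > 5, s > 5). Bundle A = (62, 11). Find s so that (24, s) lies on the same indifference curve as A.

U(62, 11) = 342.
Set U(24, s) = 342 and solve.
With p = 24: (24 − 5) = 19, so (s − 5) = 342/19 = 18.
So s = 5 + 18 = 23.
Check: U(24, 23) = 342.

s = 23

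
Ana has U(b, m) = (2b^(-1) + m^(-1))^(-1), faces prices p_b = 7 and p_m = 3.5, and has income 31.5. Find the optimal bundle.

For CES with ρ = -1, MRS = (2/1)·(m/b)^2.
Tangency: set MRS = p_b/p_m = 7/3.5 = 2.
So (m/b)^2 = 1; taking the square root, m/b = 1, i.e. m = b.
Substitute into the budget 7·b + 3.5·m = 31.5: 10.5·b = 31.5, so b* = 3 and m* = 3.

b* = 3, m* = 3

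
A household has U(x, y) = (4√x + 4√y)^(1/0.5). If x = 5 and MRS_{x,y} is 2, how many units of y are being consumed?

For CES with ρ = 0.5, MRS = √(y/x).
Setting √(y/5) = 2 gives y/5 = 4 and y = 20.

y = 20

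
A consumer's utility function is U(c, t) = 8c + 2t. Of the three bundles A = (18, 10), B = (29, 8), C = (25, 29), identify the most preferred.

Evaluate utility at each bundle:
U(A) = 164.
U(B) = 248.
U(C) = 258.
Highest utility is C, so C ≻ B ≻ A.

Bundle C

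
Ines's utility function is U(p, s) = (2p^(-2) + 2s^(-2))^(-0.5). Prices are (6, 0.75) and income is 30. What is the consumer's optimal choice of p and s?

For CES with ρ = -2, MRS = (s/p)^3.
Tangency: set MRS = p_p/p_s = 6/0.75 = 8.
So (s/p)^3 = 8; taking the cube root, s/p = 2, i.e. s = 2·p.
Substitute into the budget 6·p + 0.75·s = 30: 7.5·p = 30, so p* = 4 and s* = 2·4 = 8.

p* = 4, s* = 8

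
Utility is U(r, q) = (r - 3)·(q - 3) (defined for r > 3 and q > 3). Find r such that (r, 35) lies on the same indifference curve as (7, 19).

r = 5

U(7, 19) = 64.
Set U(r, 35) = 64 and solve.
With q = 35: (35 − 3) = 32, so (r − 3) = 64/32 = 2.
So r = 3 + 2 = 5.
Check: U(5, 35) = 64.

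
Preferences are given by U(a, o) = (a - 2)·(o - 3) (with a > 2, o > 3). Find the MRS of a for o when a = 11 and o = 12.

MRS = 1

MU_a = (o−3), MU_o = (a−2).
MRS = (o−3)/(a−2).
At (11, 12): MRS = 1.
The indifference curve has slope −1 at this bundle.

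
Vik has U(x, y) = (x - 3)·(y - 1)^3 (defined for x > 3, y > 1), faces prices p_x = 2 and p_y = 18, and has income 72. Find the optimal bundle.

x* = 9, y* = 3

MU_x = (y−1)^3, MU_y = 3·(x−3)·(y−1)^2.
MRS = (1/3)·(y−1)/(x−3).
Tangency: set MRS = p_x/p_y = 2/18 = 1/9.
So (1/3)·(y − 1)/(x − 3) = 1/9, i.e. (y − 1) = (1/3)·(x − 3).
Rewrite the budget in excess-of-subsistence terms: 2·(x − 3) + 18·(y − 1) = 72 − 2·3 − 18·1 = 48.
Substituting, 8·(x − 3) = 48, so x − 3 = 6 and x* = 9.
Then y − 1 = (1/3)·6 = 2, so y* = 3.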